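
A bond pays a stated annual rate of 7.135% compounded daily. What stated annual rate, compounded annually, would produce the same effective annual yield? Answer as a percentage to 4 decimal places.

EAR = (1 + 0.07135/365)^365 − 1 = 0.073950.
Compounded annually, the equivalent nominal rate is the EAR itself: 7.3950%.

7.3950%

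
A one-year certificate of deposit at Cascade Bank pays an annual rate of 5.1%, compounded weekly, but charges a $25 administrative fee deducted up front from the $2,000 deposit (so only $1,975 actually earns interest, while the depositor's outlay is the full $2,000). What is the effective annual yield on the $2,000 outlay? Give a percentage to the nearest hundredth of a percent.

Value after one year: 1,975 × (1 + 0.051/52)^52 = 1,975 × 1.052297 = $2,078.29.
Effective yield on the $2,000 outlay: 2,078.29 / 2,000 − 1 = 0.039143 = 3.91%.

3.91%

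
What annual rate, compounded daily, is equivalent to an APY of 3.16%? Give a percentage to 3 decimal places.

3.111%

(1 + r/365)^365 − 1 = 0.0316, so 1 + r/365 = 1.0316^(1/365).
r/365 = 0.000085, so r = 0.031112 = 3.111%.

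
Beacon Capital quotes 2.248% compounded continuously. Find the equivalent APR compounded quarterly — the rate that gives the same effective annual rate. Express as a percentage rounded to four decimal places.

EAR under continuous compounding: e^0.02248 − 1 = 0.022735.
Solve (1 + r/4)^4 = 1.022735: r/4 = 1.022735^(1/4) − 1 = 0.005636, so r = 0.022543 = 2.2543%.

2.2543%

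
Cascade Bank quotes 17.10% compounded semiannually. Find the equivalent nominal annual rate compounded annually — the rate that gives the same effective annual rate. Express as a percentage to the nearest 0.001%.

17.831%

EAR = (1 + 0.1710/2)^2 − 1 = 0.178310.
Compounded annually, the equivalent nominal rate is the EAR itself: 17.831%.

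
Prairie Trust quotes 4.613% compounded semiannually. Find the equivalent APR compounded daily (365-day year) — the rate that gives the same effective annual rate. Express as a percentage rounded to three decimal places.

EAR = (1 + 0.04613/2)^2 − 1 = 0.046662.
Solve (1 + r/365)^365 = 1.046662: r/365 = 1.046662^(1/365) − 1 = 0.000125, so r = 0.045609 = 4.561%.

4.561%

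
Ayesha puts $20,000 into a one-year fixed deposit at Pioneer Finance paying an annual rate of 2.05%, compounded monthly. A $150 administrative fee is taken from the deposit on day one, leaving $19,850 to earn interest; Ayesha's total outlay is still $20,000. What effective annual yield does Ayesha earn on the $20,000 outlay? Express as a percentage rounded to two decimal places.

1.30%

Value after one year: 19,850 × (1 + 0.0205/12)^12 = 19,850 × 1.020694 = $20,260.77.
Effective yield on the $20,000 outlay: 20,260.77 / 20,000 − 1 = 0.013039 = 1.30%.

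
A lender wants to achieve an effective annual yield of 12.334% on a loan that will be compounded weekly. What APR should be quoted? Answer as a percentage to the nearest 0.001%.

11.644%

(1 + r/52)^52 − 1 = 0.12334, so 1 + r/52 = 1.12334^(1/52).
r/52 = 0.002239, so r = 0.116437 = 11.644%.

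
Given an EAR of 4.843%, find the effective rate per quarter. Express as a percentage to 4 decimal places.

The per-quarter rate i satisfies (1 + i)^4 = 1 + 0.04843.
i = 1.04843^(1/4) − 1 = 0.0118936 = 1.1894%.

1.1894%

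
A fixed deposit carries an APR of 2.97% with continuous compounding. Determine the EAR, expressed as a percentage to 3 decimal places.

With continuous compounding, EAR = e^0.0297 − 1.
e^0.0297 = 1.030145, so EAR = 0.030145 = 3.015%.

3.015%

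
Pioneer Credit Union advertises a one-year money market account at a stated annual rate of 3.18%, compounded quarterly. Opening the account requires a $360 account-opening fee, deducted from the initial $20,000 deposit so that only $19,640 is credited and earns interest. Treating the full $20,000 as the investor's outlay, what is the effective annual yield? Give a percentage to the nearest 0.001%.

Value after one year: 19,640 × (1 + 0.0318/4)^4 = 19,640 × 1.032181 = $20,272.04.
Effective yield on the $20,000 outlay: 20,272.04 / 20,000 − 1 = 0.013602 = 1.360%.

1.360%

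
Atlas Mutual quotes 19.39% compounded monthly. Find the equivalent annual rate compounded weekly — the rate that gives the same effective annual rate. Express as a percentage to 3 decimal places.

EAR = (1 + 0.1939/12)^12 − 1 = 0.212095.
Solve (1 + r/52)^52 = 1.212095: r/52 = 1.212095^(1/52) − 1 = 0.003706, so r = 0.192706 = 19.271%.

19.271%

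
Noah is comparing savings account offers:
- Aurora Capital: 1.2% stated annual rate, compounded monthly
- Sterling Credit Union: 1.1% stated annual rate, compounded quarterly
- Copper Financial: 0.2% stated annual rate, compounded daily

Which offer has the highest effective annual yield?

Aurora Capital: (1 + 0.012/12)^12 − 1 = 1.207%
Sterling Credit Union: (1 + 0.011/4)^4 − 1 = 1.105%
Copper Financial: (1 + 0.002/365)^365 − 1 = 0.200%
The highest effective annual rate is Aurora Capital at 1.207%.

Aurora Capital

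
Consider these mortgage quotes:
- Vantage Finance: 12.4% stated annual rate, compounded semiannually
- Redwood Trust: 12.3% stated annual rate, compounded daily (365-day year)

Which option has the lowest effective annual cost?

Vantage Finance: (1 + 0.124/2)^2 − 1 = 12.784%
Redwood Trust: (1 + 0.123/365)^365 − 1 = 13.086%
The lowest effective annual rate is Vantage Finance at 12.784%.

Vantage Finance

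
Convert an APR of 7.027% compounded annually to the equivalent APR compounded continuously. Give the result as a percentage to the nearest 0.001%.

Compounded annually, EAR = nominal = 0.070270.
Equivalent continuous rate: r = ln(1 + 0.070270) = 0.067911 = 6.791%.

6.791%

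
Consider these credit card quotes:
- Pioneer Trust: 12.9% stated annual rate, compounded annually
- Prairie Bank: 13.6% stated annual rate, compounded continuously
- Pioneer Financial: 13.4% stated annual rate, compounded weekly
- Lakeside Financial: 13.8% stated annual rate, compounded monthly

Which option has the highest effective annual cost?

Pioneer Trust: compounded annually, EAR = 12.900%
Prairie Bank: e^0.136 − 1 = 14.568%
Pioneer Financial: (1 + 0.134/52)^52 − 1 = 14.320%
Lakeside Financial: (1 + 0.138/12)^12 − 1 = 14.707%
The highest effective annual rate is Lakeside Financial at 14.707%.

Lakeside Financial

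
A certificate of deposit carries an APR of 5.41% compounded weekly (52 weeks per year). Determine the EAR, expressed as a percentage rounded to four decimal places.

EAR = (1 + 0.0541/52)^52 − 1.
= 1.055560 − 1 = 5.5560%.

5.5560%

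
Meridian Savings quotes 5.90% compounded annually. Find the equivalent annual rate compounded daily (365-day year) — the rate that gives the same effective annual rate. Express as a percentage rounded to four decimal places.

5.7330%

Compounded annually, EAR = nominal = 0.059000.
Solve (1 + r/365)^365 = 1.059000: r/365 = 1.059000^(1/365) − 1 = 0.000157, so r = 0.057330 = 5.7330%.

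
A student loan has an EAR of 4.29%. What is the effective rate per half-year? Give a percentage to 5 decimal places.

2.12248%

The per-half-year rate i satisfies (1 + i)^2 = 1 + 0.0429.
i = 1.0429^(1/2) − 1 = 0.0212248 = 2.12248%.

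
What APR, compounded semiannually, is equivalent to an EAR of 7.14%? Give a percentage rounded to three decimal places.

(1 + r/2)^2 − 1 = 0.0714, so 1 + r/2 = 1.0714^(1/2).
r/2 = 0.035085, so r = 0.070169 = 7.017%.

7.017%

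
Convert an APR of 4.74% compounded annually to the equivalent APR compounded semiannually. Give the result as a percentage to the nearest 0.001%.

Compounded annually, EAR = nominal = 0.047400.
Solve (1 + r/2)^2 = 1.047400: r/2 = 1.047400^(1/2) − 1 = 0.023426, so r = 0.046851 = 4.685%.

4.685%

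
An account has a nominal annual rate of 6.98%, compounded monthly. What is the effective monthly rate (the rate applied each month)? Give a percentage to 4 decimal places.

0.5817%

With a nominal annual rate compounded monthly, the periodic rate is the nominal rate divided by 12.
i = 0.0698 / 12 = 0.0058167 = 0.5817%.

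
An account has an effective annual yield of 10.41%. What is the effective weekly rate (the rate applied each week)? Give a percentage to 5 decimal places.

The per-week rate i satisfies (1 + i)^52 = 1 + 0.1041.
i = 1.1041^(1/52) − 1 = 0.0019062 = 0.19062%.

0.19062%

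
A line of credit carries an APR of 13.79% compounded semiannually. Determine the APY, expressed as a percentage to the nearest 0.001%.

14.265%

EAR = (1 + 0.1379/2)^2 − 1.
= (1 + 0.068950)^2 − 1 = 1.142654 − 1 = 14.265%.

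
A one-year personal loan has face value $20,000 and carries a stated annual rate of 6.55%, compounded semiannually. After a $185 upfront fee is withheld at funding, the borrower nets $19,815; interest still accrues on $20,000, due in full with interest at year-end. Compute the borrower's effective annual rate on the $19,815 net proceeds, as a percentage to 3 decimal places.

7.653%

Amount owed after one year: 20,000 × (1 + 0.0655/2)^2 = 20,000 × 1.066573 = $21,331.45.
Effective rate on net proceeds: 21,331.45 / 19,815 − 1 = 0.076530 = 7.653%.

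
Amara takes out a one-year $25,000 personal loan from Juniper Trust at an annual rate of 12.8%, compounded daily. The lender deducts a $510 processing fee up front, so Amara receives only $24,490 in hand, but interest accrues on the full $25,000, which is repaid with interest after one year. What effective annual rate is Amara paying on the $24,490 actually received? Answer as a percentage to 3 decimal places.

Amount owed after one year: 25,000 × (1 + 0.128/365)^365 = 25,000 × 1.136528 = $28,413.19.
Effective rate on net proceeds: 28,413.19 / 24,490 − 1 = 0.160195 = 16.020%.

16.020%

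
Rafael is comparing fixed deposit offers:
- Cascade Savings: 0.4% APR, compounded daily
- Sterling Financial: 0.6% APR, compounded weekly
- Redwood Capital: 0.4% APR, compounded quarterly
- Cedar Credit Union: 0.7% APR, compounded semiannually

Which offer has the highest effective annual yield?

Cedar Credit Union

Cascade Savings: (1 + 0.004/365)^365 − 1 = 0.401%
Sterling Financial: (1 + 0.006/52)^52 − 1 = 0.602%
Redwood Capital: (1 + 0.004/4)^4 − 1 = 0.401%
Cedar Credit Union: (1 + 0.007/2)^2 − 1 = 0.701%
The highest effective annual rate is Cedar Credit Union at 0.701%.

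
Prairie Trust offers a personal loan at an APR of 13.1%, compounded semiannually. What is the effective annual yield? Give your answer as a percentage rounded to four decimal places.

13.5290%

EAR = (1 + 0.131/2)^2 − 1.
= (1 + 0.065500)^2 − 1 = 1.135290 − 1 = 13.5290%.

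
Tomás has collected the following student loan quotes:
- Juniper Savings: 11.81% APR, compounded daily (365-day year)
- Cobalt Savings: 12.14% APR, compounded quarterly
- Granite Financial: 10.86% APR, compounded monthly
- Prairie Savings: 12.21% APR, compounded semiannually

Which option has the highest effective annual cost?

Cobalt Savings

Juniper Savings: (1 + 0.1181/365)^365 − 1 = 12.534%
Cobalt Savings: (1 + 0.1214/4)^4 − 1 = 12.704%
Granite Financial: (1 + 0.1086/12)^12 − 1 = 11.417%
Prairie Savings: (1 + 0.1221/2)^2 − 1 = 12.583%
The highest effective annual rate is Cobalt Savings at 12.704%.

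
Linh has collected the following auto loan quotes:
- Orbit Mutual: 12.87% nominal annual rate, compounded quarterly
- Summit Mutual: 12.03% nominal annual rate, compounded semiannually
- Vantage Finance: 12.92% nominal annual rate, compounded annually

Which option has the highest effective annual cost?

Orbit Mutual

Orbit Mutual: (1 + 0.1287/4)^4 − 1 = 13.505%
Summit Mutual: (1 + 0.1203/2)^2 − 1 = 12.392%
Vantage Finance: compounded annually, EAR = 12.920%
The highest effective annual rate is Orbit Mutual at 13.505%.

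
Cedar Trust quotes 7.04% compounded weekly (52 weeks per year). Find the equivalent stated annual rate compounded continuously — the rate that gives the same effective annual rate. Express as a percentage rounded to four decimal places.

EAR = (1 + 0.0704/52)^52 − 1 = 0.072886.
Equivalent continuous rate: r = ln(1 + 0.072886) = 0.070352 = 7.0352%.

7.0352%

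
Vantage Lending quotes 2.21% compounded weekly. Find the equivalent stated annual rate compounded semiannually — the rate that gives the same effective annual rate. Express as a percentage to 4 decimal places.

EAR = (1 + 0.0221/52)^52 − 1 = 0.022341.
Solve (1 + r/2)^2 = 1.022341: r/2 = 1.022341^(1/2) − 1 = 0.011109, so r = 0.022218 = 2.2218%.

2.2218%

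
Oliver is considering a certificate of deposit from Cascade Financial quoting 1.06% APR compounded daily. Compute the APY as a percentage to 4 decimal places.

1.0656%

EAR = (1 + 0.0106/365)^365 − 1.
= (1 + 0.000029)^365 − 1 = 1.010656 − 1 = 1.0656%.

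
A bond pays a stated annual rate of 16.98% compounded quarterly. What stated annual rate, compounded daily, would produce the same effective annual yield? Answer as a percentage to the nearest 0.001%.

EAR = (1 + 0.1698/4)^4 − 1 = 0.180921.
Solve (1 + r/365)^365 = 1.180921: r/365 = 1.180921^(1/365) − 1 = 0.000456, so r = 0.166333 = 16.633%.

16.633%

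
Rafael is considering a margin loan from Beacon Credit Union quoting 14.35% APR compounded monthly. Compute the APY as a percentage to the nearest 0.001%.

15.332%

EAR = (1 + 0.1435/12)^12 − 1.
= (1 + 0.011958)^12 − 1 = 1.153325 − 1 = 15.332%.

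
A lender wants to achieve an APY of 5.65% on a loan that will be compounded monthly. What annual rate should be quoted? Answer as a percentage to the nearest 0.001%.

5.509%

(1 + r/12)^12 − 1 = 0.0565, so 1 + r/12 = 1.0565^(1/12).
r/12 = 0.004591, so r = 0.055088 = 5.509%.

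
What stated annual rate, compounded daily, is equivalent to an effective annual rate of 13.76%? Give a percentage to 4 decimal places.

(1 + r/365)^365 − 1 = 0.1376, so 1 + r/365 = 1.1376^(1/365).
r/365 = 0.000353, so r = 0.128944 = 12.8944%.

12.8944%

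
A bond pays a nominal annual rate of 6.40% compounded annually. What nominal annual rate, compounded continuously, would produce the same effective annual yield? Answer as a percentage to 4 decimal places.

6.2035%

Compounded annually, EAR = nominal = 0.064000.
Equivalent continuous rate: r = ln(1 + 0.064000) = 0.062035 = 6.2035%.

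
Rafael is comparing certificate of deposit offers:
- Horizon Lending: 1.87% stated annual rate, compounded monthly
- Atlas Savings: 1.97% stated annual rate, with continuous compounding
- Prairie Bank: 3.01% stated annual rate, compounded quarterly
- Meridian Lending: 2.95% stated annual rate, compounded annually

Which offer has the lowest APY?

Horizon Lending

Horizon Lending: (1 + 0.0187/12)^12 − 1 = 1.886%
Atlas Savings: e^0.0197 − 1 = 1.990%
Prairie Bank: (1 + 0.0301/4)^4 − 1 = 3.044%
Meridian Lending: compounded annually, EAR = 2.950%
The lowest effective annual rate is Horizon Lending at 1.886%.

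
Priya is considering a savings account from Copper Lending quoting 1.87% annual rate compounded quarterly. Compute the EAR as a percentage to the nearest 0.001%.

EAR = (1 + 0.0187/4)^4 − 1.
= (1 + 0.004675)^4 − 1 = 1.018832 − 1 = 1.883%.

1.883%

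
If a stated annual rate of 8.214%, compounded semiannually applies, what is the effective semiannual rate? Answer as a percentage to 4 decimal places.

4.1070%

With a nominal annual rate compounded semiannually, the periodic rate is the nominal rate divided by 2.
i = 0.08214 / 2 = 0.0410700 = 4.1070%.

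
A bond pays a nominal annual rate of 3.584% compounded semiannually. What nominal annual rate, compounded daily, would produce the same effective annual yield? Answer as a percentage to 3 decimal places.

3.552%

EAR = (1 + 0.03584/2)^2 − 1 = 0.036161.
Solve (1 + r/365)^365 = 1.036161: r/365 = 1.036161^(1/365) − 1 = 0.000097, so r = 0.035524 = 3.552%.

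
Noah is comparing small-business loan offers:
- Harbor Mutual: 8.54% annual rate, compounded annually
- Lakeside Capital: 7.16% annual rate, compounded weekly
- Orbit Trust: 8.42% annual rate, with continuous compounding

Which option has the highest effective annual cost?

Harbor Mutual: compounded annually, EAR = 8.540%
Lakeside Capital: (1 + 0.0716/52)^52 − 1 = 7.417%
Orbit Trust: e^0.0842 − 1 = 8.785%
The highest effective annual rate is Orbit Trust at 8.785%.

Orbit Trust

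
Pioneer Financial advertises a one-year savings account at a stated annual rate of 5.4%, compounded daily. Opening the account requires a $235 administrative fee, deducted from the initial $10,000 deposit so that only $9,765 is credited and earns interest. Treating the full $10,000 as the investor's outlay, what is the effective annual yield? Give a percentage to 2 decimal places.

3.07%

Value after one year: 9,765 × (1 + 0.054/365)^365 = 9,765 × 1.055480 = $10,306.77.
Effective yield on the $10,000 outlay: 10,306.77 / 10,000 − 1 = 0.030677 = 3.07%.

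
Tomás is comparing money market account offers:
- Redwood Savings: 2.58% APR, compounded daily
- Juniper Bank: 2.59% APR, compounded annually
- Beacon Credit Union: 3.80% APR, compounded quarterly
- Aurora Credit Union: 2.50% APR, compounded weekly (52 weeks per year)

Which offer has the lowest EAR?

Aurora Credit Union

Redwood Savings: (1 + 0.0258/365)^365 − 1 = 2.613%
Juniper Bank: compounded annually, EAR = 2.590%
Beacon Credit Union: (1 + 0.0380/4)^4 − 1 = 3.854%
Aurora Credit Union: (1 + 0.0250/52)^52 − 1 = 2.531%
The lowest effective annual rate is Aurora Credit Union at 2.531%.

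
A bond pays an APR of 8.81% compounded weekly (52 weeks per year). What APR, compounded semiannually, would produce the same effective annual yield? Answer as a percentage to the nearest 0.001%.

EAR = (1 + 0.0881/52)^52 − 1 = 0.092016.
Solve (1 + r/2)^2 = 1.092016: r/2 = 1.092016^(1/2) − 1 = 0.044996, so r = 0.089991 = 8.999%.

8.999%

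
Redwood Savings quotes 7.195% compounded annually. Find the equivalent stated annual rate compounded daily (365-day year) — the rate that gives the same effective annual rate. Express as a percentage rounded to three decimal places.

6.949%

Compounded annually, EAR = nominal = 0.071950.
Solve (1 + r/365)^365 = 1.071950: r/365 = 1.071950^(1/365) − 1 = 0.000190, so r = 0.069486 = 6.949%.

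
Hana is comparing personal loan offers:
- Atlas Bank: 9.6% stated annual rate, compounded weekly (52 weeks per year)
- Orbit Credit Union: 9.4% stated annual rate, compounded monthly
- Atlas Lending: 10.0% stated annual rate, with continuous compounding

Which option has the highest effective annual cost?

Atlas Lending

Atlas Bank: (1 + 0.096/52)^52 − 1 = 10.066%
Orbit Credit Union: (1 + 0.094/12)^12 − 1 = 9.816%
Atlas Lending: e^0.100 − 1 = 10.517%
The highest effective annual rate is Atlas Lending at 10.517%.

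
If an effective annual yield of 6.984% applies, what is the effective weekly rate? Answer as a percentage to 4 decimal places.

0.1299%

The per-week rate i satisfies (1 + i)^52 = 1 + 0.06984.
i = 1.06984^(1/52) − 1 = 0.0012991 = 0.1299%.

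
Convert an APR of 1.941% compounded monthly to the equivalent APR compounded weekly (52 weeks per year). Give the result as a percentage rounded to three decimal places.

EAR = (1 + 0.01941/12)^12 − 1 = 0.019584.
Solve (1 + r/52)^52 = 1.019584: r/52 = 1.019584^(1/52) − 1 = 0.000373, so r = 0.019398 = 1.940%.

1.940%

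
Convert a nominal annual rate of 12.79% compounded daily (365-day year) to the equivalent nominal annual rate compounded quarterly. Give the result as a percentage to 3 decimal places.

EAR = (1 + 0.1279/365)^365 − 1 = 0.136414.
Solve (1 + r/4)^4 = 1.136414: r/4 = 1.136414^(1/4) − 1 = 0.032486, so r = 0.129944 = 12.994%.

12.994%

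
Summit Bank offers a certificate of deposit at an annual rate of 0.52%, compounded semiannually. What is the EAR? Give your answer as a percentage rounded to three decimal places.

0.521%

EAR = (1 + 0.0052/2)^2 − 1.
= 1.005207 − 1 = 0.521%.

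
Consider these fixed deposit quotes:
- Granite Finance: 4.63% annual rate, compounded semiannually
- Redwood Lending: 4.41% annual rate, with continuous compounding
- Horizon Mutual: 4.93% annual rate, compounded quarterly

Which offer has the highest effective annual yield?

Horizon Mutual

Granite Finance: (1 + 0.0463/2)^2 − 1 = 4.684%
Redwood Lending: e^0.0441 − 1 = 4.509%
Horizon Mutual: (1 + 0.0493/4)^4 − 1 = 5.022%
The highest effective annual rate is Horizon Mutual at 5.022%.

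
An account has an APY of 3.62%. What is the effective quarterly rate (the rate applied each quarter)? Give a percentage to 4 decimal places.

0.8930%

The per-quarter rate i satisfies (1 + i)^4 = 1 + 0.0362.
i = 1.0362^(1/4) − 1 = 0.0089297 = 0.8930%.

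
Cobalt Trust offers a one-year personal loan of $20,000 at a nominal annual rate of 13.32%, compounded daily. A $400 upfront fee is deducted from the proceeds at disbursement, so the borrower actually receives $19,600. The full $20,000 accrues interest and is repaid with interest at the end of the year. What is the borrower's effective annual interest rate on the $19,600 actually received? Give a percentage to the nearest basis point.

16.58%

Amount owed after one year: 20,000 × (1 + 0.1332/365)^365 = 20,000 × 1.142451 = $22,849.01.
Effective rate on net proceeds: 22,849.01 / 19,600 − 1 = 0.165766 = 16.58%.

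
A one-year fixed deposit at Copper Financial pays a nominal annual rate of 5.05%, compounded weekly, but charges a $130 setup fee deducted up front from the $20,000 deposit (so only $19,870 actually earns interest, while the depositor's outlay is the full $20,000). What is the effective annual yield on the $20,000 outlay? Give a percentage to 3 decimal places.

Value after one year: 19,870 × (1 + 0.0505/52)^52 = 19,870 × 1.051771 = $20,898.69.
Effective yield on the $20,000 outlay: 20,898.69 / 20,000 − 1 = 0.044935 = 4.493%.

4.493%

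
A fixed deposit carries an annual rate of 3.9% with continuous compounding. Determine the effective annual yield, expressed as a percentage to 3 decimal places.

3.977%

With continuous compounding, EAR = e^0.039 − 1.
e^0.039 = 1.039770, so EAR = 0.039770 = 3.977%.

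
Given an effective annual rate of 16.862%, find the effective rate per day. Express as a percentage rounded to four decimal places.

The per-day rate i satisfies (1 + i)^365 = 1 + 0.16862.
i = 1.16862^(1/365) − 1 = 0.0004270 = 0.0427%.

0.0427%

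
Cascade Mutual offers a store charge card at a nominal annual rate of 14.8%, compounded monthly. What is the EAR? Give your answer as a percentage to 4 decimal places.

EAR = (1 + 0.148/12)^12 − 1.
= (1 + 0.012333)^12 − 1 = 1.158464 − 1 = 15.8464%.

15.8464%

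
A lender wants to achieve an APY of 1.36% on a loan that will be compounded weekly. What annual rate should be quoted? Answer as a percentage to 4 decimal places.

(1 + r/52)^52 − 1 = 0.0136, so 1 + r/52 = 1.0136^(1/52).
r/52 = 0.000260, so r = 0.013510 = 1.3510%.

1.3510%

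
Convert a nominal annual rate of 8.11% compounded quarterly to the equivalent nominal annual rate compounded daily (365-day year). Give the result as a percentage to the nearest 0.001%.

8.030%

EAR = (1 + 0.0811/4)^4 − 1 = 0.083600.
Solve (1 + r/365)^365 = 1.083600: r/365 = 1.083600^(1/365) − 1 = 0.000220, so r = 0.080298 = 8.030%.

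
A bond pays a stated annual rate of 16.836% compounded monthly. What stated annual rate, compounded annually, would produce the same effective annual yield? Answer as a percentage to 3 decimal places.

EAR = (1 + 0.16836/12)^12 − 1 = 0.181979.
Compounded annually, the equivalent nominal rate is the EAR itself: 18.198%.

18.198%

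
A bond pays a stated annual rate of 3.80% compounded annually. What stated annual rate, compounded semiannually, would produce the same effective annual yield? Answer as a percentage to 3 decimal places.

Compounded annually, EAR = nominal = 0.038000.
Solve (1 + r/2)^2 = 1.038000: r/2 = 1.038000^(1/2) − 1 = 0.018823, so r = 0.037646 = 3.765%.

3.765%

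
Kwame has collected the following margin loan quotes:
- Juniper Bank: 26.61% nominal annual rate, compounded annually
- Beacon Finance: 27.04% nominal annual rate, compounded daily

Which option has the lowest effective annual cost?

Juniper Bank

Juniper Bank: compounded annually, EAR = 26.610%
Beacon Finance: (1 + 0.2704/365)^365 − 1 = 31.036%
The lowest effective annual rate is Juniper Bank at 26.610%.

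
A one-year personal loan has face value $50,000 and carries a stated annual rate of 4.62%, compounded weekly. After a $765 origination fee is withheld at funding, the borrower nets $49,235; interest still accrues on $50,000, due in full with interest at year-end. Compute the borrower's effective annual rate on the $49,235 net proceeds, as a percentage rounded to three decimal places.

Amount owed after one year: 50,000 × (1 + 0.0462/52)^52 = 50,000 × 1.047262 = $52,363.12.
Effective rate on net proceeds: 52,363.12 / 49,235 − 1 = 0.063534 = 6.353%.

6.353%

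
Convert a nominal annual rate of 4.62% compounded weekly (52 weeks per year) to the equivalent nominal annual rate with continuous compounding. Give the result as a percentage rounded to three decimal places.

EAR = (1 + 0.0462/52)^52 − 1 = 0.047262.
Equivalent continuous rate: r = ln(1 + 0.047262) = 0.046179 = 4.618%.

4.618%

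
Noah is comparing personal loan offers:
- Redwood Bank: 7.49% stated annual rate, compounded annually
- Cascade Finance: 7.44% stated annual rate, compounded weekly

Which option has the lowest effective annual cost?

Redwood Bank: compounded annually, EAR = 7.490%
Cascade Finance: (1 + 0.0744/52)^52 − 1 = 7.718%
The lowest effective annual rate is Redwood Bank at 7.490%.

Redwood Bank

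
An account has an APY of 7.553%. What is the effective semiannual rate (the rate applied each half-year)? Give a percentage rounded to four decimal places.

3.7078%

The per-half-year rate i satisfies (1 + i)^2 = 1 + 0.07553.
i = 1.07553^(1/2) − 1 = 0.0370776 = 3.7078%.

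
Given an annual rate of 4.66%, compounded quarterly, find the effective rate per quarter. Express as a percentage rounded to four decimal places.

1.1650%

With a nominal annual rate compounded quarterly, the periodic rate is the nominal rate divided by 4.
i = 0.0466 / 4 = 0.0116500 = 1.1650%.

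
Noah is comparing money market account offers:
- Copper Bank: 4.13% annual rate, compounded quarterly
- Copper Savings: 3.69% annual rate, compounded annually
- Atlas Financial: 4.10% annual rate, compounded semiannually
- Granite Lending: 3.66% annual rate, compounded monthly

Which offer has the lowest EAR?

Copper Savings

Copper Bank: (1 + 0.0413/4)^4 − 1 = 4.194%
Copper Savings: compounded annually, EAR = 3.690%
Atlas Financial: (1 + 0.0410/2)^2 − 1 = 4.142%
Granite Lending: (1 + 0.0366/12)^12 − 1 = 3.722%
The lowest effective annual rate is Copper Savings at 3.690%.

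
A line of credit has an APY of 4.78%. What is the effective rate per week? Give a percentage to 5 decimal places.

0.08983%

The per-week rate i satisfies (1 + i)^52 = 1 + 0.0478.
i = 1.0478^(1/52) − 1 = 0.0008983 = 0.08983%.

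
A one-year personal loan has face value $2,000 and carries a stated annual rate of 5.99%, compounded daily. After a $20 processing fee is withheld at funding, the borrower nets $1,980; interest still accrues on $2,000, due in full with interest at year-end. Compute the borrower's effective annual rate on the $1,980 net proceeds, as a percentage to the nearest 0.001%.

7.245%

Amount owed after one year: 2,000 × (1 + 0.0599/365)^365 = 2,000 × 1.061725 = $2,123.45.
Effective rate on net proceeds: 2,123.45 / 1,980 − 1 = 0.072450 = 7.245%.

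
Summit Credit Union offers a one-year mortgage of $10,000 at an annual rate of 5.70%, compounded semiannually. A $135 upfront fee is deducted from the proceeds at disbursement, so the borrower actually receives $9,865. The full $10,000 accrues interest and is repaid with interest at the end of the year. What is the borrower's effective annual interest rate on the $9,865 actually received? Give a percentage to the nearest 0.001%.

Amount owed after one year: 10,000 × (1 + 0.0570/2)^2 = 10,000 × 1.057812 = $10,578.12.
Effective rate on net proceeds: 10,578.12 / 9,865 − 1 = 0.072288 = 7.229%.

7.229%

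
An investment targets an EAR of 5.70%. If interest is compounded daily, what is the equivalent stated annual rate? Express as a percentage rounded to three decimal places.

5.544%

(1 + r/365)^365 − 1 = 0.0570, so 1 + r/365 = 1.0570^(1/365).
r/365 = 0.000152, so r = 0.055439 = 5.544%.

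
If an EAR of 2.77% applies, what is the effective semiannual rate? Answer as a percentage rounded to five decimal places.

1.37554%

The per-half-year rate i satisfies (1 + i)^2 = 1 + 0.0277.
i = 1.0277^(1/2) − 1 = 0.0137554 = 1.37554%.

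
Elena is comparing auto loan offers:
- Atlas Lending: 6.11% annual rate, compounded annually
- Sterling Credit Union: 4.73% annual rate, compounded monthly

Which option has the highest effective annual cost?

Atlas Lending

Atlas Lending: compounded annually, EAR = 6.110%
Sterling Credit Union: (1 + 0.0473/12)^12 − 1 = 4.834%
The highest effective annual rate is Atlas Lending at 6.110%.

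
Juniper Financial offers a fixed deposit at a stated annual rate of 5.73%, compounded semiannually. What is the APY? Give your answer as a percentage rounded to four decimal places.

5.8121%

EAR = (1 + 0.0573/2)^2 − 1.
= 1.058121 − 1 = 5.8121%.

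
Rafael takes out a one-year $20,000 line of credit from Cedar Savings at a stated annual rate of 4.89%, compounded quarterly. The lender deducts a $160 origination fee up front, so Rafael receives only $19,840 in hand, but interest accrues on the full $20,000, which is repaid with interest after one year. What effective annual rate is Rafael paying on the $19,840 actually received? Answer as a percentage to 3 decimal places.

Amount owed after one year: 20,000 × (1 + 0.0489/4)^4 = 20,000 × 1.049804 = $20,996.08.
Effective rate on net proceeds: 20,996.08 / 19,840 − 1 = 0.058270 = 5.827%.

5.827%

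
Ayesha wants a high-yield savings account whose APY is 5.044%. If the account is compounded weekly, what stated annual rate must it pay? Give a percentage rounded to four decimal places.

(1 + r/52)^52 − 1 = 0.05044, so 1 + r/52 = 1.05044^(1/52).
r/52 = 0.000947, so r = 0.049232 = 4.9232%.

4.9232%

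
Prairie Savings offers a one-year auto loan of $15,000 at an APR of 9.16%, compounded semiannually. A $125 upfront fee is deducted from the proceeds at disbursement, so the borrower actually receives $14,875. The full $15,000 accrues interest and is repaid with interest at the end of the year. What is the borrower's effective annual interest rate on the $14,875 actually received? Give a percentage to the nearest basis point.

10.29%

Amount owed after one year: 15,000 × (1 + 0.0916/2)^2 = 15,000 × 1.093698 = $16,405.46.
Effective rate on net proceeds: 16,405.46 / 14,875 − 1 = 0.102888 = 10.29%.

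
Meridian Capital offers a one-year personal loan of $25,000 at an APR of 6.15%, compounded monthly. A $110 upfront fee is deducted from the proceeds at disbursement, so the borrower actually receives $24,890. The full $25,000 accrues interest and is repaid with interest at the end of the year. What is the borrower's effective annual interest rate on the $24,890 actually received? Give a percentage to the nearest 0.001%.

Amount owed after one year: 25,000 × (1 + 0.0615/12)^12 = 25,000 × 1.063263 = $26,581.59.
Effective rate on net proceeds: 26,581.59 / 24,890 − 1 = 0.067963 = 6.796%.

6.796%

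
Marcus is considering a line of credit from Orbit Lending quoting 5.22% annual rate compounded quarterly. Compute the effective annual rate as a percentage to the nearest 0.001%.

5.323%

EAR = (1 + 0.0522/4)^4 − 1.
= (1 + 0.013050)^4 − 1 = 1.053231 − 1 = 5.323%.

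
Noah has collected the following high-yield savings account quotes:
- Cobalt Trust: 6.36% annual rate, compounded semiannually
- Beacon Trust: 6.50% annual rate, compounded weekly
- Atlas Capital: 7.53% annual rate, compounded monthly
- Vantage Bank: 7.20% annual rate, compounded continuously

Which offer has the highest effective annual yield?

Atlas Capital

Cobalt Trust: (1 + 0.0636/2)^2 − 1 = 6.461%
Beacon Trust: (1 + 0.0650/52)^52 − 1 = 6.712%
Atlas Capital: (1 + 0.0753/12)^12 − 1 = 7.795%
Vantage Bank: e^0.0720 − 1 = 7.466%
The highest effective annual rate is Atlas Capital at 7.795%.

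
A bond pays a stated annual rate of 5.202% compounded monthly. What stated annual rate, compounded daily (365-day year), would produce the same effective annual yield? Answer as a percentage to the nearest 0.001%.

5.191%

EAR = (1 + 0.05202/12)^12 − 1 = 0.053278.
Solve (1 + r/365)^365 = 1.053278: r/365 = 1.053278^(1/365) − 1 = 0.000142, so r = 0.051911 = 5.191%.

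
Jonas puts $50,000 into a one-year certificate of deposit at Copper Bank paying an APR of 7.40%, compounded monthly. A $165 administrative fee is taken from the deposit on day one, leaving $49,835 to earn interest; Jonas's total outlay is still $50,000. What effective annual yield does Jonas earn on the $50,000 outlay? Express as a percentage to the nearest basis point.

Value after one year: 49,835 × (1 + 0.0740/12)^12 = 49,835 × 1.076562 = $53,650.47.
Effective yield on the $50,000 outlay: 53,650.47 / 50,000 − 1 = 0.073009 = 7.30%.

7.30%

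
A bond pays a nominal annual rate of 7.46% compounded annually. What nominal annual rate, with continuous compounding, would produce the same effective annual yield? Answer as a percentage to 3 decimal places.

Compounded annually, EAR = nominal = 0.074600.
Equivalent continuous rate: r = ln(1 + 0.074600) = 0.071948 = 7.195%.

7.195%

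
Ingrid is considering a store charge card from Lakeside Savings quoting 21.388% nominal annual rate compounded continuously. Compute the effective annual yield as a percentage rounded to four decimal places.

With continuous compounding, EAR = e^0.21388 − 1.
e^0.21388 = 1.238474, so EAR = 0.238474 = 23.8474%.

23.8474%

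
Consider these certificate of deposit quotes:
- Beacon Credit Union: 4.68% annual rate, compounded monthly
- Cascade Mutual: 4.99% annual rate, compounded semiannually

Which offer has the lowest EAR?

Beacon Credit Union

Beacon Credit Union: (1 + 0.0468/12)^12 − 1 = 4.782%
Cascade Mutual: (1 + 0.0499/2)^2 − 1 = 5.052%
The lowest effective annual rate is Beacon Credit Union at 4.782%.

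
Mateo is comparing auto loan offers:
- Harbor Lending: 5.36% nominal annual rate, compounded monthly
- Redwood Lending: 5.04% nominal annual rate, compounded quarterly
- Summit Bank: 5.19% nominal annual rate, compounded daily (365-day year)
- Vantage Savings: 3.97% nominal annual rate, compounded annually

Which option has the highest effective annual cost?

Harbor Lending

Harbor Lending: (1 + 0.0536/12)^12 − 1 = 5.494%
Redwood Lending: (1 + 0.0504/4)^4 − 1 = 5.136%
Summit Bank: (1 + 0.0519/365)^365 − 1 = 5.327%
Vantage Savings: compounded annually, EAR = 3.970%
The highest effective annual rate is Harbor Lending at 5.494%.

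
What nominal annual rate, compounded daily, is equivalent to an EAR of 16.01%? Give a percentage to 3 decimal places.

(1 + r/365)^365 − 1 = 0.1601, so 1 + r/365 = 1.1601^(1/365).
r/365 = 0.000407, so r = 0.148536 = 14.854%.

14.854%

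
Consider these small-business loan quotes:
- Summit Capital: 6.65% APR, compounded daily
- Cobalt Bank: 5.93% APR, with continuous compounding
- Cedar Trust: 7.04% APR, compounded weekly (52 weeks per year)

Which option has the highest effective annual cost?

Cedar Trust

Summit Capital: (1 + 0.0665/365)^365 − 1 = 6.875%
Cobalt Bank: e^0.0593 − 1 = 6.109%
Cedar Trust: (1 + 0.0704/52)^52 − 1 = 7.289%
The highest effective annual rate is Cedar Trust at 7.289%.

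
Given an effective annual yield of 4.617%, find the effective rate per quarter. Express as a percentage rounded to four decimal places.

The per-quarter rate i satisfies (1 + i)^4 = 1 + 0.04617.
i = 1.04617^(1/4) − 1 = 0.0113479 = 1.1348%.

1.1348%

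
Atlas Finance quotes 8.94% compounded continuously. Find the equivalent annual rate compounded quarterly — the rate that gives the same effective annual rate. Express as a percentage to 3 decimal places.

9.041%

EAR under continuous compounding: e^0.0894 − 1 = 0.093518.
Solve (1 + r/4)^4 = 1.093518: r/4 = 1.093518^(1/4) − 1 = 0.022602, so r = 0.090407 = 9.041%.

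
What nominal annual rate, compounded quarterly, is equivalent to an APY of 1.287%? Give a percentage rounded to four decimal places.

(1 + r/4)^4 − 1 = 0.01287, so 1 + r/4 = 1.01287^(1/4).
r/4 = 0.003202, so r = 0.012808 = 1.2808%.

1.2808%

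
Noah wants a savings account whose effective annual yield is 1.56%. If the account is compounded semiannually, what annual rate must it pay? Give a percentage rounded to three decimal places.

(1 + r/2)^2 − 1 = 0.0156, so 1 + r/2 = 1.0156^(1/2).
r/2 = 0.007770, so r = 0.015540 = 1.554%.

1.554%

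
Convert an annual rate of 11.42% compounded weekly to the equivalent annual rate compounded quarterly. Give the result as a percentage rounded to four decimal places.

EAR = (1 + 0.1142/52)^52 − 1 = 0.120836.
Solve (1 + r/4)^4 = 1.120836: r/4 = 1.120836^(1/4) − 1 = 0.028929, so r = 0.115717 = 11.5717%.

11.5717%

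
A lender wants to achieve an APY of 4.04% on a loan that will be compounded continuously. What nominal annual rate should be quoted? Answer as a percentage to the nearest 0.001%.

3.961%

Continuous: nominal r satisfies e^r − 1 = 0.0404.
r = ln(1 + 0.0404) = ln(1.0404) = 0.039605 = 3.961%.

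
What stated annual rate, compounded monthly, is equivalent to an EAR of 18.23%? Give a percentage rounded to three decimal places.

16.864%

(1 + r/12)^12 − 1 = 0.1823, so 1 + r/12 = 1.1823^(1/12).
r/12 = 0.014053, so r = 0.168636 = 16.864%.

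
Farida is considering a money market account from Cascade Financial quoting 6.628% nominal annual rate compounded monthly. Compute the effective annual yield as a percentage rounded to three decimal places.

6.833%

EAR = (1 + 0.06628/12)^12 − 1.
= 1.068331 − 1 = 6.833%.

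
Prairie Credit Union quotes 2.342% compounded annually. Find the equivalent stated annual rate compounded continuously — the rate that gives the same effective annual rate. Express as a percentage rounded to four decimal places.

Compounded annually, EAR = nominal = 0.023420.
Equivalent continuous rate: r = ln(1 + 0.023420) = 0.023150 = 2.3150%.

2.3150%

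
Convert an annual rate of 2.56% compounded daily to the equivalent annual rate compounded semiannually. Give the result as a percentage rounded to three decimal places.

2.576%

EAR = (1 + 0.0256/365)^365 − 1 = 0.025930.
Solve (1 + r/2)^2 = 1.025930: r/2 = 1.025930^(1/2) − 1 = 0.012882, so r = 0.025764 = 2.576%.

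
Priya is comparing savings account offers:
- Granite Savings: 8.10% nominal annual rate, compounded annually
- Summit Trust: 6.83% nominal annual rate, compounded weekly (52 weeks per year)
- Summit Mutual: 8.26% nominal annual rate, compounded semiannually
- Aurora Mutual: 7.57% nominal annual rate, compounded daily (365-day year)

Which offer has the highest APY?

Summit Mutual

Granite Savings: compounded annually, EAR = 8.100%
Summit Trust: (1 + 0.0683/52)^52 − 1 = 7.064%
Summit Mutual: (1 + 0.0826/2)^2 − 1 = 8.431%
Aurora Mutual: (1 + 0.0757/365)^365 − 1 = 7.863%
The highest effective annual rate is Summit Mutual at 8.431%.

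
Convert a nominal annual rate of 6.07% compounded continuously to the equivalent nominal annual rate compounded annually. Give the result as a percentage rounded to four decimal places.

EAR under continuous compounding: e^0.0607 − 1 = 0.062580.
Compounded annually, the equivalent nominal rate is the EAR itself: 6.2580%.

6.2580%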